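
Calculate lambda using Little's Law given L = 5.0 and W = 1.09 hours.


lambda = L / W = 5.0 / 1.09 = 4.59 per hour

4.59 per hour


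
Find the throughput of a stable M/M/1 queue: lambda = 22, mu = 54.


For a stable queue (lambda < mu), throughput = lambda = 22 per hour

22 per hour


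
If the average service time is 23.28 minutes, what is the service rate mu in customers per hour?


mu = 60 / avg_service_time = 60 / 23.28 = 2.58 per hour

2.58 per hour


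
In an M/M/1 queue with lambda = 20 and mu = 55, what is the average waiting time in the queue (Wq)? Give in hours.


rho = 20/55; Wq = rho/(mu - lambda) = 0.0104 hours

0.0104 hours


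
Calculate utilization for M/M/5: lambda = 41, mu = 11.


rho = lambda/(c*mu) = 41/(5*11) = 0.7455

0.7455


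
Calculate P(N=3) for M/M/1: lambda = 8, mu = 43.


rho = 8/43; P(n) = (1-rho)*rho^n = (1-8/43)*(8/43)^3 = 0.0052

0.0052


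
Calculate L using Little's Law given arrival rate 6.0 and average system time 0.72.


L = lambda * W = 6.0 * 0.72 = 4.32

4.32


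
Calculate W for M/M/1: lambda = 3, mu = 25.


W = 1/(mu - lambda) = 1/(25 - 3) = 0.0455 hours

0.0455 hours


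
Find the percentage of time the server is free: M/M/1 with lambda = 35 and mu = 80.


Idle fraction = (1 - rho) * 100 = (1 - 35/80) * 100 = 56.3%

56.3%


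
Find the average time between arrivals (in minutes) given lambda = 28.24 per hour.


Mean interarrival time = 60/lambda = 60/28.24 = 2.12 minutes

2.12 minutes


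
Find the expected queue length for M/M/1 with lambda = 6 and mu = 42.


rho = 6/42; Lq = rho^2/(1-rho) = 0.02

0.02


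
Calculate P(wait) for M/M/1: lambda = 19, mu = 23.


P(wait) = rho = lambda/mu = 19/23 = 0.8261

0.8261


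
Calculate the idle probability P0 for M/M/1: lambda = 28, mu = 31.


P0 = 1 - rho = 1 - 28/31 = 0.0968

0.0968


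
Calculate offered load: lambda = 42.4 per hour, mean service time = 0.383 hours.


Offered load a = lambda * E[S] = 42.4 * 0.383 = 16.24 Erlangs

16.24 Erlangs


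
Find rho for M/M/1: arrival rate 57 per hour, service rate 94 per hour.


rho = lambda/mu = 57/94 = 0.6064

0.6064


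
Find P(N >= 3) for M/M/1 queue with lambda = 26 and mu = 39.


P(N >= 3) = rho^3 = (26/39)^3 = 0.2963

0.2963


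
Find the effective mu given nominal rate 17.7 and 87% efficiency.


Effective rate = mu * efficiency = 17.7 * 0.87 = 15.4 per hour

15.4 per hour


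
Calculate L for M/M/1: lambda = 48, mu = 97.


rho = 48/97; L = rho/(1-rho) = 0.98

0.98


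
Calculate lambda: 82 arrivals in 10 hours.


lambda = total arrivals / time = 82 / 10 = 8.2 per hour

8.2 per hour


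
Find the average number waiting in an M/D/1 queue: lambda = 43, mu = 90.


M/D/1: Lq = rho^2 / (2*(1-rho)) where rho = 43/90; Lq = 0.22

0.22


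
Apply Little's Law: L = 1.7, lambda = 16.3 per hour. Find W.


W = L / lambda = 1.7 / 16.3 = 0.1043 hours

0.1043 hours


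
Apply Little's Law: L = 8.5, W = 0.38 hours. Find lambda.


lambda = L / W = 8.5 / 0.38 = 22.37 per hour

22.37 per hour


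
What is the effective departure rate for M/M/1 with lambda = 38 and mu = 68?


For a stable queue (lambda < mu), throughput = lambda = 38 per hour

38 per hour


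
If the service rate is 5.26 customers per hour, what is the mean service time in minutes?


Mean service time = 60/mu = 60/5.26 = 11.41 minutes

11.41 minutes


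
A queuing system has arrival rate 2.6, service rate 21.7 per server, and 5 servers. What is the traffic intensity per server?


rho = lambda / (c * mu) = 2.6 / (5 * 21.7) = 0.024

0.024


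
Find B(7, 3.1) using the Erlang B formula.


B(N,A) = (A^N/N!) / sum(A^k/k!, k=0..N) with N=7, A=3.1 = 0.0249

0.0249


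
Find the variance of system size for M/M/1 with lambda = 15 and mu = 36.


rho = 15/36; Var(N) = rho/(1-rho)^2 = 1.22

1.22


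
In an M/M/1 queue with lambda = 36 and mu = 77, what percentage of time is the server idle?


Idle fraction = (1 - rho) * 100 = (1 - 36/77) * 100 = 53.2%

53.2%


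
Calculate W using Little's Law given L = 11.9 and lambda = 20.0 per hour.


W = L / lambda = 11.9 / 20.0 = 0.595 hours

0.595 hours


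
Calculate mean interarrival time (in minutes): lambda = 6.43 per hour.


Mean interarrival time = 60/lambda = 60/6.43 = 9.33 minutes

9.33 minutes


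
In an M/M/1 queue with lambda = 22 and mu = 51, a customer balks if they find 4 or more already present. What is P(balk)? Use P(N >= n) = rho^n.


P(N >= 4) = rho^4 = (22/51)^4 = 0.0346

0.0346


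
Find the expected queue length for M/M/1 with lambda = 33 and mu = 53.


rho = 33/53; Lq = rho^2/(1-rho) = 1.03

1.03


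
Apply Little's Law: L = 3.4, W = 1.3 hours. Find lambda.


lambda = L / W = 3.4 / 1.3 = 2.62 per hour

2.62 per hour


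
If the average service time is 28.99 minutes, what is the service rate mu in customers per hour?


mu = 60 / avg_service_time = 60 / 28.99 = 2.07 per hour

2.07 per hour


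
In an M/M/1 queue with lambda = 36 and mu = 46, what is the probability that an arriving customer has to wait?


P(wait) = rho = lambda/mu = 36/46 = 0.7826

0.7826


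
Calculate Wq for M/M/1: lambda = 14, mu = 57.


rho = 14/57; Wq = rho/(mu - lambda) = 0.0057 hours

0.0057 hours


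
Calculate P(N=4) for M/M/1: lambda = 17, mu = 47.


rho = 17/47; P(n) = (1-rho)*rho^n = (1-17/47)*(17/47)^4 = 0.0109

0.0109


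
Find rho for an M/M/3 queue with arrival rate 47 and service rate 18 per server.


rho = lambda/(c*mu) = 47/(3*18) = 0.8704

0.8704


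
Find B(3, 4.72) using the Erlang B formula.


B(N,A) = (A^N/N!) / sum(A^k/k!, k=0..N) with N=3, A=4.72 = 0.5097

0.5097


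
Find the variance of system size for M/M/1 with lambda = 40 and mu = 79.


rho = 40/79; Var(N) = rho/(1-rho)^2 = 2.08

2.08


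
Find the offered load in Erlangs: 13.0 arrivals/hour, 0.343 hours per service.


Offered load a = lambda * E[S] = 13.0 * 0.343 = 4.46 Erlangs

4.46 Erlangs


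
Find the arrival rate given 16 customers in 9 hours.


lambda = total arrivals / time = 16 / 9 = 1.78 per hour

1.78 per hour


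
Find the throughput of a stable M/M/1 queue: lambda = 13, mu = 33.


For a stable queue (lambda < mu), throughput = lambda = 13 per hour

13 per hour


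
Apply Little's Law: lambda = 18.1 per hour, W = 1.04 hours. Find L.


L = lambda * W = 18.1 * 1.04 = 18.82

18.82


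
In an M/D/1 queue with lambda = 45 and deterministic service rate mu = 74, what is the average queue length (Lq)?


M/D/1: Lq = rho^2 / (2*(1-rho)) where rho = 45/74; Lq = 0.47

0.47


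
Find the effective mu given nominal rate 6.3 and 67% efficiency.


Effective rate = mu * efficiency = 6.3 * 0.67 = 4.22 per hour

4.22 per hour


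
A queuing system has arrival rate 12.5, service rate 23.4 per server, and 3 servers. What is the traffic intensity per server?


rho = lambda / (c * mu) = 12.5 / (3 * 23.4) = 0.1781

0.1781


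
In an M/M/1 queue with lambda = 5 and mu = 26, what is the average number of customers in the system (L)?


rho = 5/26; L = rho/(1-rho) = 0.24

0.24


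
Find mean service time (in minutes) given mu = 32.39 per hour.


Mean service time = 60/mu = 60/32.39 = 1.85 minutes

1.85 minutes


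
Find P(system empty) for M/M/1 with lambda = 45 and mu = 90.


P0 = 1 - rho = 1 - 45/90 = 0.5

0.5


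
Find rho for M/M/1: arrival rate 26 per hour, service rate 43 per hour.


rho = lambda/mu = 26/43 = 0.6047

0.6047


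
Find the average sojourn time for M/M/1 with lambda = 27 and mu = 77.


W = 1/(mu - lambda) = 1/(77 - 27) = 0.02 hours

0.02 hours


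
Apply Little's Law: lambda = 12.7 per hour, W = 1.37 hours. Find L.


L = lambda * W = 12.7 * 1.37 = 17.4

17.4


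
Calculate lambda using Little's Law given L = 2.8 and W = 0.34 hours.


lambda = L / W = 2.8 / 0.34 = 8.24 per hour

8.24 per hour


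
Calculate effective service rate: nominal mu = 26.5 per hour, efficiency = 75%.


Effective rate = mu * efficiency = 26.5 * 0.75 = 19.88 per hour

19.88 per hour


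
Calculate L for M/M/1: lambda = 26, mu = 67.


rho = 26/67; L = rho/(1-rho) = 0.63

0.63


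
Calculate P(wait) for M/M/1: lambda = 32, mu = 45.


P(wait) = rho = lambda/mu = 32/45 = 0.7111

0.7111


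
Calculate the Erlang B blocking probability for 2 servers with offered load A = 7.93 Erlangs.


B(N,A) = (A^N/N!) / sum(A^k/k!, k=0..N) with N=2, A=7.93 = 0.7788

0.7788


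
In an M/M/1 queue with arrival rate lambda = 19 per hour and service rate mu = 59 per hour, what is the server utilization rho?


rho = lambda/mu = 19/59 = 0.322

0.322


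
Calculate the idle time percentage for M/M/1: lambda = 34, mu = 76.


Idle fraction = (1 - rho) * 100 = (1 - 34/76) * 100 = 55.3%

55.3%


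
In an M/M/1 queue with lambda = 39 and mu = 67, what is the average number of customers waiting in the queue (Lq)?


rho = 39/67; Lq = rho^2/(1-rho) = 0.81

0.81


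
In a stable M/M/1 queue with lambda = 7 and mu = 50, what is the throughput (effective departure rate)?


For a stable queue (lambda < mu), throughput = lambda = 7 per hour

7 per hour


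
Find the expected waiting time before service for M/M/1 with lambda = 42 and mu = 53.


rho = 42/53; Wq = rho/(mu - lambda) = 0.072 hours

0.072 hours


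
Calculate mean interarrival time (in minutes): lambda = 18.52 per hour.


Mean interarrival time = 60/lambda = 60/18.52 = 3.24 minutes

3.24 minutes


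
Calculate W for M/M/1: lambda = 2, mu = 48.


W = 1/(mu - lambda) = 1/(48 - 2) = 0.0217 hours

0.0217 hours


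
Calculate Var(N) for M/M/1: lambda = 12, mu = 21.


rho = 12/21; Var(N) = rho/(1-rho)^2 = 3.11

3.11


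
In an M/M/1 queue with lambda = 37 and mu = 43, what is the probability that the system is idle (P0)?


P0 = 1 - rho = 1 - 37/43 = 0.1395

0.1395


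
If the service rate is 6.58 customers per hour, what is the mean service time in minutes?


Mean service time = 60/mu = 60/6.58 = 9.12 minutes

9.12 minutes


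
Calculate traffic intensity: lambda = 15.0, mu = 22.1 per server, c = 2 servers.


rho = lambda / (c * mu) = 15.0 / (2 * 22.1) = 0.3394

0.3394


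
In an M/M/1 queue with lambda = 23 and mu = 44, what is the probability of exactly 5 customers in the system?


rho = 23/44; P(n) = (1-rho)*rho^n = (1-23/44)*(23/44)^5 = 0.0186

0.0186


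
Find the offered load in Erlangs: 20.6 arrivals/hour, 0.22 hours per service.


Offered load a = lambda * E[S] = 20.6 * 0.22 = 4.53 Erlangs

4.53 Erlangs


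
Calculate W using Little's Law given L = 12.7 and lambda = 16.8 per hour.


W = L / lambda = 12.7 / 16.8 = 0.756 hours

0.756 hours


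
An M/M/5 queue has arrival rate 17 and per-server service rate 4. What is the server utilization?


rho = lambda/(c*mu) = 17/(5*4) = 0.85

0.85


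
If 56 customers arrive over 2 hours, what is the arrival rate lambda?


lambda = total arrivals / time = 56 / 2 = 28.0 per hour

28.0 per hour


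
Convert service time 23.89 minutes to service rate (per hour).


mu = 60 / avg_service_time = 60 / 23.89 = 2.51 per hour

2.51 per hour


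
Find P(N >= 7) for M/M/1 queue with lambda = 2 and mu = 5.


P(N >= 7) = rho^7 = (2/5)^7 = 0.0016

0.0016


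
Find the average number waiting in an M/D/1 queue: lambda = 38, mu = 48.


M/D/1: Lq = rho^2 / (2*(1-rho)) where rho = 38/48; Lq = 1.5

1.5


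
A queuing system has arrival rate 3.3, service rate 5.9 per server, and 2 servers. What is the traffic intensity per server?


rho = lambda / (c * mu) = 3.3 / (2 * 5.9) = 0.2797

0.2797


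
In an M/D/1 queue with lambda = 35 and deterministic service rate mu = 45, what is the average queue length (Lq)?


M/D/1: Lq = rho^2 / (2*(1-rho)) where rho = 35/45; Lq = 1.36

1.36


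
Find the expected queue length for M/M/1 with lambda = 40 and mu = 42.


rho = 40/42; Lq = rho^2/(1-rho) = 19.05

19.05


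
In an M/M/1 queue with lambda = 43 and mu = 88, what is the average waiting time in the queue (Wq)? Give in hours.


rho = 43/88; Wq = rho/(mu - lambda) = 0.0109 hours

0.0109 hours


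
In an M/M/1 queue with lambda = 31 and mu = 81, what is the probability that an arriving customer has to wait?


P(wait) = rho = lambda/mu = 31/81 = 0.3827

0.3827


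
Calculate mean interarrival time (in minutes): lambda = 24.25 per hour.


Mean interarrival time = 60/lambda = 60/24.25 = 2.47 minutes

2.47 minutes


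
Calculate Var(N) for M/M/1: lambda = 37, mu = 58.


rho = 37/58; Var(N) = rho/(1-rho)^2 = 4.87

4.87


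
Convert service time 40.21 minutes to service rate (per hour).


mu = 60 / avg_service_time = 60 / 40.21 = 1.49 per hour

1.49 per hour


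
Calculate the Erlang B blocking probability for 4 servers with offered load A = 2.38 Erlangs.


B(N,A) = (A^N/N!) / sum(A^k/k!, k=0..N) with N=4, A=2.38 = 0.1365

0.1365


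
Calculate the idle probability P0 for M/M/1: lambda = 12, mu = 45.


P0 = 1 - rho = 1 - 12/45 = 0.7333

0.7333


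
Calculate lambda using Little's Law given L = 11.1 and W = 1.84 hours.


lambda = L / W = 11.1 / 1.84 = 6.03 per hour

6.03 per hour


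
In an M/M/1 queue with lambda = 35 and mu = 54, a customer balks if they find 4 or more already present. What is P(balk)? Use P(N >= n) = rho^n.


P(N >= 4) = rho^4 = (35/54)^4 = 0.1765

0.1765


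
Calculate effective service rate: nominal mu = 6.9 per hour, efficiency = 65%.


Effective rate = mu * efficiency = 6.9 * 0.65 = 4.49 per hour

4.49 per hour


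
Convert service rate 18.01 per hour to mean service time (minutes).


Mean service time = 60/mu = 60/18.01 = 3.33 minutes

3.33 minutes


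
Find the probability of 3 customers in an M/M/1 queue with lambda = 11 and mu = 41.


rho = 11/41; P(n) = (1-rho)*rho^n = (1-11/41)*(11/41)^3 = 0.0141

0.0141


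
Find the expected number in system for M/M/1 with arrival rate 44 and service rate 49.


rho = 44/49; L = rho/(1-rho) = 8.8

8.8


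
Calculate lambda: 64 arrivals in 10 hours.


lambda = total arrivals / time = 64 / 10 = 6.4 per hour

6.4 per hour


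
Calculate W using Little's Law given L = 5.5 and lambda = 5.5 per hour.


W = L / lambda = 5.5 / 5.5 = 1.0 hours

1.0 hours


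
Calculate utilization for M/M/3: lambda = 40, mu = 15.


rho = lambda/(c*mu) = 40/(3*15) = 0.8889

0.8889


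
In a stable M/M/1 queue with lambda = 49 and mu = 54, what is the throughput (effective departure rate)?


For a stable queue (lambda < mu), throughput = lambda = 49 per hour

49 per hour


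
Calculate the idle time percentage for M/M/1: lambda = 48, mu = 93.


Idle fraction = (1 - rho) * 100 = (1 - 48/93) * 100 = 48.4%

48.4%


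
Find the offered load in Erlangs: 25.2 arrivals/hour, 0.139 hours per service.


Offered load a = lambda * E[S] = 25.2 * 0.139 = 3.5 Erlangs

3.5 Erlangs


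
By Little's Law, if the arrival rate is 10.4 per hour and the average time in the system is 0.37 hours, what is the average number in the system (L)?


L = lambda * W = 10.4 * 0.37 = 3.85

3.85


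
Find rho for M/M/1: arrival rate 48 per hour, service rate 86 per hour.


rho = lambda/mu = 48/86 = 0.5581

0.5581


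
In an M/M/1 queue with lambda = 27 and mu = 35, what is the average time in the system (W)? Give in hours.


W = 1/(mu - lambda) = 1/(35 - 27) = 0.125 hours

0.125 hours


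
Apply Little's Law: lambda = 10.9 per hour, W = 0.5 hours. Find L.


L = lambda * W = 10.9 * 0.5 = 5.45

5.45


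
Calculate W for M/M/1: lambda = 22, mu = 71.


W = 1/(mu - lambda) = 1/(71 - 22) = 0.0204 hours

0.0204 hours


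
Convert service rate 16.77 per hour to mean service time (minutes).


Mean service time = 60/mu = 60/16.77 = 3.58 minutes

3.58 minutes


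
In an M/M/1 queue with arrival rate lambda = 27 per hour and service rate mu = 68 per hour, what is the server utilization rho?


rho = lambda/mu = 27/68 = 0.3971

0.3971


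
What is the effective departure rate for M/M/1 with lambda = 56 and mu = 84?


For a stable queue (lambda < mu), throughput = lambda = 56 per hour

56 per hour


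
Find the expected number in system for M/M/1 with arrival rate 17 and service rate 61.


rho = 17/61; L = rho/(1-rho) = 0.39

0.39


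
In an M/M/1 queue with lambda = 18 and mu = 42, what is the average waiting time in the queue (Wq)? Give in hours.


rho = 18/42; Wq = rho/(mu - lambda) = 0.0179 hours

0.0179 hours


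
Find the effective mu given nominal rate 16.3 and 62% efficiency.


Effective rate = mu * efficiency = 16.3 * 0.62 = 10.11 per hour

10.11 per hour


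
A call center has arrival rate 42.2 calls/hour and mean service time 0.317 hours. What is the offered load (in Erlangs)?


Offered load a = lambda * E[S] = 42.2 * 0.317 = 13.38 Erlangs

13.38 Erlangs


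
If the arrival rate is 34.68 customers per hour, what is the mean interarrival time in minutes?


Mean interarrival time = 60/lambda = 60/34.68 = 1.73 minutes

1.73 minutes


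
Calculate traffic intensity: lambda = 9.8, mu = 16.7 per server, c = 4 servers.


rho = lambda / (c * mu) = 9.8 / (4 * 16.7) = 0.1467

0.1467


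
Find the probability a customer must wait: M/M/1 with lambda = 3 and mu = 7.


P(wait) = rho = lambda/mu = 3/7 = 0.4286

0.4286


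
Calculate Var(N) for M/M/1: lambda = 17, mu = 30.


rho = 17/30; Var(N) = rho/(1-rho)^2 = 3.02

3.02


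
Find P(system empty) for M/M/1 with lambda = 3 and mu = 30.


P0 = 1 - rho = 1 - 3/30 = 0.9

0.9


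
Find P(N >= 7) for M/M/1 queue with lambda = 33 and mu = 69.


P(N >= 7) = rho^7 = (33/69)^7 = 0.0057

0.0057


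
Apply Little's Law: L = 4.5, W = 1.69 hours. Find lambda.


lambda = L / W = 4.5 / 1.69 = 2.66 per hour

2.66 per hour


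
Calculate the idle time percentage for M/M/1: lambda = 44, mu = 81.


Idle fraction = (1 - rho) * 100 = (1 - 44/81) * 100 = 45.7%

45.7%


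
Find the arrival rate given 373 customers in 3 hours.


lambda = total arrivals / time = 373 / 3 = 124.33 per hour

124.33 per hour


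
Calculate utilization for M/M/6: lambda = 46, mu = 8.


rho = lambda/(c*mu) = 46/(6*8) = 0.9583

0.9583


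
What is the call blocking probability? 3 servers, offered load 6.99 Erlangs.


B(N,A) = (A^N/N!) / sum(A^k/k!, k=0..N) with N=3, A=6.99 = 0.6371

0.6371


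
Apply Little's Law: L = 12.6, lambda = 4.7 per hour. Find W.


W = L / lambda = 12.6 / 4.7 = 2.6809 hours

2.6809 hours


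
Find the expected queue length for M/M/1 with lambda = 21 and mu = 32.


rho = 21/32; Lq = rho^2/(1-rho) = 1.25

1.25


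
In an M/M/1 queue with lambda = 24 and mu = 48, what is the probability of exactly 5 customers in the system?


rho = 24/48; P(n) = (1-rho)*rho^n = (1-24/48)*(24/48)^5 = 0.0156

0.0156


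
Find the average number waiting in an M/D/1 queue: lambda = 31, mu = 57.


M/D/1: Lq = rho^2 / (2*(1-rho)) where rho = 31/57; Lq = 0.32

0.32


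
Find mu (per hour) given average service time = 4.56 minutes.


mu = 60 / avg_service_time = 60 / 4.56 = 13.16 per hour

13.16 per hour


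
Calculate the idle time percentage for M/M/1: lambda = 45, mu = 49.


Idle fraction = (1 - rho) * 100 = (1 - 45/49) * 100 = 8.2%

8.2%


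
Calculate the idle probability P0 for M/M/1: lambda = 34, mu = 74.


P0 = 1 - rho = 1 - 34/74 = 0.5405

0.5405


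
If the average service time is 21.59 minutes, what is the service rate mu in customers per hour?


mu = 60 / avg_service_time = 60 / 21.59 = 2.78 per hour

2.78 per hour


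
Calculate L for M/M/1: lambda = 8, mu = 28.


rho = 8/28; L = rho/(1-rho) = 0.4

0.4


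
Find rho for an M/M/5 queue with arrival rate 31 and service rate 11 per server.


rho = lambda/(c*mu) = 31/(5*11) = 0.5636

0.5636


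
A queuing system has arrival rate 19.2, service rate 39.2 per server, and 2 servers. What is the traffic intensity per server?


rho = lambda / (c * mu) = 19.2 / (2 * 39.2) = 0.2449

0.2449


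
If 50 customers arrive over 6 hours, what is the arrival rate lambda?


lambda = total arrivals / time = 50 / 6 = 8.33 per hour

8.33 per hour


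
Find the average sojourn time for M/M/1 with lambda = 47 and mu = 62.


W = 1/(mu - lambda) = 1/(62 - 47) = 0.0667 hours

0.0667 hours


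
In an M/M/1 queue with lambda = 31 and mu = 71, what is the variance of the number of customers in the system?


rho = 31/71; Var(N) = rho/(1-rho)^2 = 1.38

1.38


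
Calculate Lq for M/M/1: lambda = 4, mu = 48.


rho = 4/48; Lq = rho^2/(1-rho) = 0.01

0.01


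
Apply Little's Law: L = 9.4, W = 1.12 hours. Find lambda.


lambda = L / W = 9.4 / 1.12 = 8.39 per hour

8.39 per hour


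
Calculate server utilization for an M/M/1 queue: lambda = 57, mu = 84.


rho = lambda/mu = 57/84 = 0.6786

0.6786


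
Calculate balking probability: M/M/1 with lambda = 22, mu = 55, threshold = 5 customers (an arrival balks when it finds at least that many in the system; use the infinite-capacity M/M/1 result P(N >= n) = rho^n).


P(N >= 5) = rho^5 = (22/55)^5 = 0.0102

0.0102


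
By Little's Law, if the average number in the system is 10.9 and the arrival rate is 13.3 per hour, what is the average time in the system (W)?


W = L / lambda = 10.9 / 13.3 = 0.8195 hours

0.8195 hours


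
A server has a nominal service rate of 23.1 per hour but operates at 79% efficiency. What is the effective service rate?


Effective rate = mu * efficiency = 23.1 * 0.79 = 18.25 per hour

18.25 per hour


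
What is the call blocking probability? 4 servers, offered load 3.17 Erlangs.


B(N,A) = (A^N/N!) / sum(A^k/k!, k=0..N) with N=4, A=3.17 = 0.2249

0.2249


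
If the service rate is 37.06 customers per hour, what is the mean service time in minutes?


Mean service time = 60/mu = 60/37.06 = 1.62 minutes

1.62 minutes


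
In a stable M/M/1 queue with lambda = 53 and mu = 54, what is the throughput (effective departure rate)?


For a stable queue (lambda < mu), throughput = lambda = 53 per hour

53 per hour


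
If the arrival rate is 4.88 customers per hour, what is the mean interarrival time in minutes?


Mean interarrival time = 60/lambda = 60/4.88 = 12.3 minutes

12.3 minutes


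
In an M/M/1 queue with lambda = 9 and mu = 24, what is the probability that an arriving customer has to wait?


P(wait) = rho = lambda/mu = 9/24 = 0.375

0.375


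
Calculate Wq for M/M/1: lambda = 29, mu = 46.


rho = 29/46; Wq = rho/(mu - lambda) = 0.0371 hours

0.0371 hours


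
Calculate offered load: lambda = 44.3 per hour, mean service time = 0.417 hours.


Offered load a = lambda * E[S] = 44.3 * 0.417 = 18.47 Erlangs

18.47 Erlangs


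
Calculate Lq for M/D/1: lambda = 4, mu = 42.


M/D/1: Lq = rho^2 / (2*(1-rho)) where rho = 4/42; Lq = 0.01

0.01


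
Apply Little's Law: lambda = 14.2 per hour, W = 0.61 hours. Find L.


L = lambda * W = 14.2 * 0.61 = 8.66

8.66


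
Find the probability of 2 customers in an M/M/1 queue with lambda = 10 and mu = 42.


rho = 10/42; P(n) = (1-rho)*rho^n = (1-10/42)*(10/42)^2 = 0.0432

0.0432


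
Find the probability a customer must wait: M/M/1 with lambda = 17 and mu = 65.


P(wait) = rho = lambda/mu = 17/65 = 0.2615

0.2615


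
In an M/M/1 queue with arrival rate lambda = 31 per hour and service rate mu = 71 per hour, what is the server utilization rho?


rho = lambda/mu = 31/71 = 0.4366

0.4366


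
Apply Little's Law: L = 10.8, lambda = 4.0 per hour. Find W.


W = L / lambda = 10.8 / 4.0 = 2.7 hours

2.7 hours


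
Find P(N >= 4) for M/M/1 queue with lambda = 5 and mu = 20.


P(N >= 4) = rho^4 = (5/20)^4 = 0.0039

0.0039


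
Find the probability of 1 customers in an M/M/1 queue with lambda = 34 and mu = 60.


rho = 34/60; P(n) = (1-rho)*rho^n = (1-34/60)*(34/60)^1 = 0.2456

0.2456


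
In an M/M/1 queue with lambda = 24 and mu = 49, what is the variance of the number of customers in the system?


rho = 24/49; Var(N) = rho/(1-rho)^2 = 1.88

1.88


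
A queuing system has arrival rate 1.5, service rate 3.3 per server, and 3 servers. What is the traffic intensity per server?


rho = lambda / (c * mu) = 1.5 / (3 * 3.3) = 0.1515

0.1515


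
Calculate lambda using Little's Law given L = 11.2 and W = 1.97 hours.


lambda = L / W = 11.2 / 1.97 = 5.69 per hour

5.69 per hour


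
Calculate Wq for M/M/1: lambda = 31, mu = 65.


rho = 31/65; Wq = rho/(mu - lambda) = 0.014 hours

0.014 hours


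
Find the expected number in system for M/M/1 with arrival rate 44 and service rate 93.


rho = 44/93; L = rho/(1-rho) = 0.9

0.9


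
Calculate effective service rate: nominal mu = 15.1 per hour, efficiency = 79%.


Effective rate = mu * efficiency = 15.1 * 0.79 = 11.93 per hour

11.93 per hour


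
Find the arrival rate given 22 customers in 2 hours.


lambda = total arrivals / time = 22 / 2 = 11.0 per hour

11.0 per hour


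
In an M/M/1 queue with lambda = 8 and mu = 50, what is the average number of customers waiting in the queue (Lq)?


rho = 8/50; Lq = rho^2/(1-rho) = 0.03

0.03


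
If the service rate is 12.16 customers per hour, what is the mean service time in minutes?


Mean service time = 60/mu = 60/12.16 = 4.93 minutes

4.93 minutes


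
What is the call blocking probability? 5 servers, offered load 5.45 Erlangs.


B(N,A) = (A^N/N!) / sum(A^k/k!, k=0..N) with N=5, A=5.45 = 0.3203

0.3203


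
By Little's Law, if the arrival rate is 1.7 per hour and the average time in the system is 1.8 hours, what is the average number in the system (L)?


L = lambda * W = 1.7 * 1.8 = 3.06

3.06


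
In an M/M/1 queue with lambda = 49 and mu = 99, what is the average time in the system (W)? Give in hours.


W = 1/(mu - lambda) = 1/(99 - 49) = 0.02 hours

0.02 hours


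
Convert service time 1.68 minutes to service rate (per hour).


mu = 60 / avg_service_time = 60 / 1.68 = 35.71 per hour

35.71 per hour


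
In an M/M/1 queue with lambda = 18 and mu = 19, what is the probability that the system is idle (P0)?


P0 = 1 - rho = 1 - 18/19 = 0.0526

0.0526


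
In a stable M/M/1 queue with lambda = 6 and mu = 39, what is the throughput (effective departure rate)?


For a stable queue (lambda < mu), throughput = lambda = 6 per hour

6 per hour


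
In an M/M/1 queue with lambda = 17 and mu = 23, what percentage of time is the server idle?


Idle fraction = (1 - rho) * 100 = (1 - 17/23) * 100 = 26.1%

26.1%


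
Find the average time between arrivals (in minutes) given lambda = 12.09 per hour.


Mean interarrival time = 60/lambda = 60/12.09 = 4.96 minutes

4.96 minutes


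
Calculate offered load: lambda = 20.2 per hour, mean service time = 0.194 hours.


Offered load a = lambda * E[S] = 20.2 * 0.194 = 3.92 Erlangs

3.92 Erlangs


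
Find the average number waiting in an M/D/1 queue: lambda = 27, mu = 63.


M/D/1: Lq = rho^2 / (2*(1-rho)) where rho = 27/63; Lq = 0.16

0.16


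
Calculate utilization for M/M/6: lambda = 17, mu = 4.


rho = lambda/(c*mu) = 17/(6*4) = 0.7083

0.7083


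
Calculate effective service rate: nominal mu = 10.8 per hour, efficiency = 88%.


Effective rate = mu * efficiency = 10.8 * 0.88 = 9.5 per hour

9.5 per hour


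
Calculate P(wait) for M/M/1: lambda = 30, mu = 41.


P(wait) = rho = lambda/mu = 30/41 = 0.7317

0.7317


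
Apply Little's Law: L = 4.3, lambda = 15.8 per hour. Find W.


W = L / lambda = 4.3 / 15.8 = 0.2722 hours

0.2722 hours


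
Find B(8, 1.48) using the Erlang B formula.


B(N,A) = (A^N/N!) / sum(A^k/k!, k=0..N) with N=8, A=1.48 = 0.0001

0.0001


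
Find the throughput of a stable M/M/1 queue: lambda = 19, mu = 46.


For a stable queue (lambda < mu), throughput = lambda = 19 per hour

19 per hour


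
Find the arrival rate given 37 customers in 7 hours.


lambda = total arrivals / time = 37 / 7 = 5.29 per hour

5.29 per hour


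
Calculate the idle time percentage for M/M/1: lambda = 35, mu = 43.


Idle fraction = (1 - rho) * 100 = (1 - 35/43) * 100 = 18.6%

18.6%


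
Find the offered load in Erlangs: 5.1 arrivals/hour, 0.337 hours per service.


Offered load a = lambda * E[S] = 5.1 * 0.337 = 1.72 Erlangs

1.72 Erlangs


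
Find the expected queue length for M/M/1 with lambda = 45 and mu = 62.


rho = 45/62; Lq = rho^2/(1-rho) = 1.92

1.92


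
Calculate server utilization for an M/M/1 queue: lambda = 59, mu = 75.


rho = lambda/mu = 59/75 = 0.7867

0.7867


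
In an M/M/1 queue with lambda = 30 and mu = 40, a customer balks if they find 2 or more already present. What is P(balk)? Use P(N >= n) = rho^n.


P(N >= 2) = rho^2 = (30/40)^2 = 0.5625

0.5625


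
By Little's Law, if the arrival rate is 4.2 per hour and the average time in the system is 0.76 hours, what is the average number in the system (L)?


L = lambda * W = 4.2 * 0.76 = 3.19

3.19


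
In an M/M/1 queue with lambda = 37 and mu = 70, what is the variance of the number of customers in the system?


rho = 37/70; Var(N) = rho/(1-rho)^2 = 2.38

2.38


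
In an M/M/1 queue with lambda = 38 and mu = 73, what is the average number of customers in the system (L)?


rho = 38/73; L = rho/(1-rho) = 1.09

1.09


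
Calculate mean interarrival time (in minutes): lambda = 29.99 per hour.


Mean interarrival time = 60/lambda = 60/29.99 = 2.0 minutes

2.0 minutes


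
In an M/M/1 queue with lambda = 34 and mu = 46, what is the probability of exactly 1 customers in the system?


rho = 34/46; P(n) = (1-rho)*rho^n = (1-34/46)*(34/46)^1 = 0.1928

0.1928


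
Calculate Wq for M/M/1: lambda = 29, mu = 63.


rho = 29/63; Wq = rho/(mu - lambda) = 0.0135 hours

0.0135 hours


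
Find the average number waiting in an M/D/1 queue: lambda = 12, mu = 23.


M/D/1: Lq = rho^2 / (2*(1-rho)) where rho = 12/23; Lq = 0.28

0.28


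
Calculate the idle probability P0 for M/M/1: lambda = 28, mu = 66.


P0 = 1 - rho = 1 - 28/66 = 0.5758

0.5758


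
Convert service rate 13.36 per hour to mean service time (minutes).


Mean service time = 60/mu = 60/13.36 = 4.49 minutes

4.49 minutes


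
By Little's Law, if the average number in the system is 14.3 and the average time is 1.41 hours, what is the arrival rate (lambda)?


lambda = L / W = 14.3 / 1.41 = 10.14 per hour

10.14 per hour


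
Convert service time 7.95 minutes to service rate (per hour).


mu = 60 / avg_service_time = 60 / 7.95 = 7.55 per hour

7.55 per hour


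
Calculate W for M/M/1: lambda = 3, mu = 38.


W = 1/(mu - lambda) = 1/(38 - 3) = 0.0286 hours

0.0286 hours


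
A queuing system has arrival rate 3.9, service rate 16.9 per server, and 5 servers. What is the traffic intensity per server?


rho = lambda / (c * mu) = 3.9 / (5 * 16.9) = 0.0462

0.0462


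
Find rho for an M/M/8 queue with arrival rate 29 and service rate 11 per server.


rho = lambda/(c*mu) = 29/(8*11) = 0.3295

0.3295


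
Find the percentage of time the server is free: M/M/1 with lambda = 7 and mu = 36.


Idle fraction = (1 - rho) * 100 = (1 - 7/36) * 100 = 80.6%

80.6%


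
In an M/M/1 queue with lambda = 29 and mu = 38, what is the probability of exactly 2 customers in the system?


rho = 29/38; P(n) = (1-rho)*rho^n = (1-29/38)*(29/38)^2 = 0.1379

0.1379


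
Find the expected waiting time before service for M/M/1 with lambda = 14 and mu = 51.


rho = 14/51; Wq = rho/(mu - lambda) = 0.0074 hours

0.0074 hours


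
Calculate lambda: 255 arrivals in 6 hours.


lambda = total arrivals / time = 255 / 6 = 42.5 per hour

42.5 per hour


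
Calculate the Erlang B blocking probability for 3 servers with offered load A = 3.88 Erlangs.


B(N,A) = (A^N/N!) / sum(A^k/k!, k=0..N) with N=3, A=3.88 = 0.4397

0.4397


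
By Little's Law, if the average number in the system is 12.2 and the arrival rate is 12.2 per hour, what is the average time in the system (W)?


W = L / lambda = 12.2 / 12.2 = 1.0 hours

1.0 hours


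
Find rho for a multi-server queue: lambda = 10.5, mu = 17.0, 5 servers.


rho = lambda / (c * mu) = 10.5 / (5 * 17.0) = 0.1235

0.1235


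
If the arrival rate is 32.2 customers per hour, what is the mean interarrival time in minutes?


Mean interarrival time = 60/lambda = 60/32.2 = 1.86 minutes

1.86 minutes


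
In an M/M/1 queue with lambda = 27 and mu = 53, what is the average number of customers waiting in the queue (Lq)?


rho = 27/53; Lq = rho^2/(1-rho) = 0.53

0.53


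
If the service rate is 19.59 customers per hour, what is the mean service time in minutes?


Mean service time = 60/mu = 60/19.59 = 3.06 minutes

3.06 minutes


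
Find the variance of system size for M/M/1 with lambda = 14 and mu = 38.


rho = 14/38; Var(N) = rho/(1-rho)^2 = 0.92

0.92


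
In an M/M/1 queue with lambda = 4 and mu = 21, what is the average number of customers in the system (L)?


rho = 4/21; L = rho/(1-rho) = 0.24

0.24


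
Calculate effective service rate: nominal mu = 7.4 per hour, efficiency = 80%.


Effective rate = mu * efficiency = 7.4 * 0.8 = 5.92 per hour

5.92 per hour


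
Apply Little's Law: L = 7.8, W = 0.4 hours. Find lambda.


lambda = L / W = 7.8 / 0.4 = 19.5 per hour

19.5 per hour


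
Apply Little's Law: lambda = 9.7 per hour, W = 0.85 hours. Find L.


L = lambda * W = 9.7 * 0.85 = 8.25

8.25


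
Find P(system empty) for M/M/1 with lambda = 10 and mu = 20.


P0 = 1 - rho = 1 - 10/20 = 0.5

0.5


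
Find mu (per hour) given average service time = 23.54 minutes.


mu = 60 / avg_service_time = 60 / 23.54 = 2.55 per hour

2.55 per hour


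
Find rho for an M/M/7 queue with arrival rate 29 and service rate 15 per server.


rho = lambda/(c*mu) = 29/(7*15) = 0.2762

0.2762


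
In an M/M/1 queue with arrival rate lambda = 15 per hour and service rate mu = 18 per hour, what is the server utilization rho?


rho = lambda/mu = 15/18 = 0.8333

0.8333


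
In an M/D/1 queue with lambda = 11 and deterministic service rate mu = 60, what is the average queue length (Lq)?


M/D/1: Lq = rho^2 / (2*(1-rho)) where rho = 11/60; Lq = 0.02

0.02


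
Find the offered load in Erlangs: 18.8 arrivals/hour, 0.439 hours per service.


Offered load a = lambda * E[S] = 18.8 * 0.439 = 8.25 Erlangs

8.25 Erlangs


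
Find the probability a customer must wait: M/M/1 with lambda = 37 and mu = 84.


P(wait) = rho = lambda/mu = 37/84 = 0.4405

0.4405


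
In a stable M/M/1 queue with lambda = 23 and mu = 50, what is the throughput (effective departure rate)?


For a stable queue (lambda < mu), throughput = lambda = 23 per hour

23 per hour


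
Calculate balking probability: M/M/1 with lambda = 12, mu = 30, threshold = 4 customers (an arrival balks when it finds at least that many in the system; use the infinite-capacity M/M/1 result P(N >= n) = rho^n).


P(N >= 4) = rho^4 = (12/30)^4 = 0.0256

0.0256


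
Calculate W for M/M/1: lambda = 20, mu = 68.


W = 1/(mu - lambda) = 1/(68 - 20) = 0.0208 hours

0.0208 hours


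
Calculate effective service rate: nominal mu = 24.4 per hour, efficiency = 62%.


Effective rate = mu * efficiency = 24.4 * 0.62 = 15.13 per hour

15.13 per hour


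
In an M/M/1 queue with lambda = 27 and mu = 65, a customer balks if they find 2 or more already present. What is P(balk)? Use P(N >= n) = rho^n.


P(N >= 2) = rho^2 = (27/65)^2 = 0.1725

0.1725


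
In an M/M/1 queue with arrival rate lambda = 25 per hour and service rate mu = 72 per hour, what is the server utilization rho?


rho = lambda/mu = 25/72 = 0.3472

0.3472


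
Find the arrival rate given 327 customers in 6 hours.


lambda = total arrivals / time = 327 / 6 = 54.5 per hour

54.5 per hour


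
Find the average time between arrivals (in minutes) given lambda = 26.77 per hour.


Mean interarrival time = 60/lambda = 60/26.77 = 2.24 minutes

2.24 minutes


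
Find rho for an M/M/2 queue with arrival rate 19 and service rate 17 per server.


rho = lambda/(c*mu) = 19/(2*17) = 0.5588

0.5588


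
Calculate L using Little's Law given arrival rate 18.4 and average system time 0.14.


L = lambda * W = 18.4 * 0.14 = 2.58

2.58


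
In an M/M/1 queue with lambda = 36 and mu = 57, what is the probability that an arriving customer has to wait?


P(wait) = rho = lambda/mu = 36/57 = 0.6316

0.6316


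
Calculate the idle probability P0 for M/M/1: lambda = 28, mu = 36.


P0 = 1 - rho = 1 - 28/36 = 0.2222

0.2222


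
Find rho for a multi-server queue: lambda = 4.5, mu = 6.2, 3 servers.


rho = lambda / (c * mu) = 4.5 / (3 * 6.2) = 0.2419

0.2419


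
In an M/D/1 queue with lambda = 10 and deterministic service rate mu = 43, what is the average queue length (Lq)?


M/D/1: Lq = rho^2 / (2*(1-rho)) where rho = 10/43; Lq = 0.04

0.04


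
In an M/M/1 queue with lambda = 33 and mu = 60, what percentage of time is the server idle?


Idle fraction = (1 - rho) * 100 = (1 - 33/60) * 100 = 45.0%

45.0%


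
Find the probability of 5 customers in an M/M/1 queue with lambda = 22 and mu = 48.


rho = 22/48; P(n) = (1-rho)*rho^n = (1-22/48)*(22/48)^5 = 0.011

0.011


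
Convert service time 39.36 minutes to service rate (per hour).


mu = 60 / avg_service_time = 60 / 39.36 = 1.52 per hour

1.52 per hour


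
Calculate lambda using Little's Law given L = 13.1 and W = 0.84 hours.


lambda = L / W = 13.1 / 0.84 = 15.6 per hour

15.6 per hour


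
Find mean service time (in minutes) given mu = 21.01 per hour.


Mean service time = 60/mu = 60/21.01 = 2.86 minutes

2.86 minutes


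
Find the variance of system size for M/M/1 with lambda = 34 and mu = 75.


rho = 34/75; Var(N) = rho/(1-rho)^2 = 1.52

1.52


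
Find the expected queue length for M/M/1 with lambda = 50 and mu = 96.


rho = 50/96; Lq = rho^2/(1-rho) = 0.57

0.57


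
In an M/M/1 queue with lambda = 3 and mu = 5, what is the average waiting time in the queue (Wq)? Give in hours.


rho = 3/5; Wq = rho/(mu - lambda) = 0.3 hours

0.3 hours


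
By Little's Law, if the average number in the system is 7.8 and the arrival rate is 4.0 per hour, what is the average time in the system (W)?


W = L / lambda = 7.8 / 4.0 = 1.95 hours

1.95 hours


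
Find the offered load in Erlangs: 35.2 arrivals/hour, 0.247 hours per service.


Offered load a = lambda * E[S] = 35.2 * 0.247 = 8.69 Erlangs

8.69 Erlangs


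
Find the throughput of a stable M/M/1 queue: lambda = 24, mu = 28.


For a stable queue (lambda < mu), throughput = lambda = 24 per hour

24 per hour


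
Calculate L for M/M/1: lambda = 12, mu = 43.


rho = 12/43; L = rho/(1-rho) = 0.39

0.39


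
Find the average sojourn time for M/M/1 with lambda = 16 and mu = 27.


W = 1/(mu - lambda) = 1/(27 - 16) = 0.0909 hours

0.0909 hours


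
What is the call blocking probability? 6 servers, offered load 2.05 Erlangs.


B(N,A) = (A^N/N!) / sum(A^k/k!, k=0..N) with N=6, A=2.05 = 0.0133

0.0133


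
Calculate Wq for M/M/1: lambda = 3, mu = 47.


rho = 3/47; Wq = rho/(mu - lambda) = 0.0015 hours

0.0015 hours
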